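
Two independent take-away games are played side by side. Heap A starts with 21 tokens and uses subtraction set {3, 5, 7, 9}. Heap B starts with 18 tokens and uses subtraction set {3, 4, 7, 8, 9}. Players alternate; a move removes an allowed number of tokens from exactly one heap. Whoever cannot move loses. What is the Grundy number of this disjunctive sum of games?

1

Heap A, S = {3, 5, 7, 9}:
n :  0  1  2  3  4  5  6  7  8  9 10 11 12 13 14 15 16 17 18 19 20 21
G :  0  0  0  1  1  1  2  2  2  3  3  3  0  0  0  1  1  1  2  2  2  3
G_A(21) = 3.
Heap B, S = {3, 4, 7, 8, 9}:
G(0) = 0
G(1) = mex{} = 0
G(2) = mex{} = 0
G(3) = mex{0} = 1
G(4) = mex{0,0} = 1
G(5) = mex{0,0} = 1
G(6) = mex{1,0} = 2
G(7) = mex{1,1,0} = 2
G(8) = mex{1,1,0,0} = 2
G(9) = mex{2,1,0,0,0} = 3
G(10) = mex{2,2,1,0,0} = 3
G(11) = mex{2,2,1,1,0} = 3
G(12) = mex{3,2,1,1,1} = 0
G(13) = mex{3,3,2,1,1} = 0
G(14) = mex{3,3,2,2,1} = 0
G(15) = mex{0,3,2,2,2} = 1
G(16) = mex{0,0,3,2,2} = 1
G(17) = mex{0,0,3,3,2} = 1
G(18) = mex{1,0,3,3,3} = 2
G_B(18) = 2.
Combined Grundy value = 3 ⊕ 2 = 1.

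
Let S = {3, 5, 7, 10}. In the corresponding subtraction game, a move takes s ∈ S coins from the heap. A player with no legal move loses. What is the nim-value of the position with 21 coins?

2

n :  0  1  2  3  4  5  6  7  8  9 10 11 12 13 14 15 16 17 18 19 20 21
G :  0  0  0  1  1  1  2  2  2  3  3  3  4  0  0  0  1  1  1  2  2  2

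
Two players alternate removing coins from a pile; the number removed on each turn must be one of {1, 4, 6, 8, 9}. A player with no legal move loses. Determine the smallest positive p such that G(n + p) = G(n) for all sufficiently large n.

17

G(0) = 0
G(1) = mex{0} = 1
G(2) = mex{1} = 0
G(3) = mex{0} = 1
G(4) = mex{1,0} = 2
G(5) = mex{2,1} = 0
G(6) = mex{0,0,0} = 1
G(7) = mex{1,1,1} = 0
G(8) = mex{0,2,0,0} = 1
G(9) = mex{1,0,1,1,0} = 2
G(10) = mex{2,1,2,0,1} = 3
G(11) = mex{3,0,0,1,0} = 2
G(12) = mex{2,1,1,2,1} = 0
G(13) = mex{0,2,0,0,2} = 1
G(14) = mex{1,3,1,1,0} = 2
G(15) = mex{2,2,2,0,1} = 3
G(16) = mex{3,0,3,1,0} = 2
G(17) = mex{2,1,2,2,1} = 0
G(18) = mex{0,2,0,3,2} = 1
G(19) = mex{1,3,1,2,3} = 0
G(20) = mex{0,2,2,0,2} = 1
G(21) = mex{1,0,3,1,0} = 2
G(22) = mex{2,1,2,2,1} = 0
G(23) = mex{0,0,0,3,2} = 1
G(24) = mex{1,1,1,2,3} = 0
G(25) = mex{0,2,0,0,2} = 1
G(26) = mex{1,0,1,1,0} = 2
G(27) = mex{2,1,2,0,1} = 3
G(28) = mex{3,0,0,1,0} = 2
G(29) = mex{2,1,1,2,1} = 0
G(30) = mex{0,2,0,0,2} = 1
G(31) = mex{1,3,1,1,0} = 2
G(32) = mex{2,2,2,0,1} = 3
G(33) = mex{3,0,3,1,0} = 2
G(34) = mex{2,1,2,2,1} = 0
G(35) = mex{0,2,0,3,2} = 1
G(n+17) = G(n) holds for n = 0,…,8 (a full window of length max(S) = 9), so the sequence is purely periodic with period 17.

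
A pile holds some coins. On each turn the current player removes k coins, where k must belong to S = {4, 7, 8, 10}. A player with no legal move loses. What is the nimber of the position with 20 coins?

G(0) = 0
G(1) = mex{} = 0
G(2) = mex{} = 0
G(3) = mex{} = 0
G(4) = mex{0} = 1
G(5) = mex{0} = 1
G(6) = mex{0} = 1
G(7) = mex{0,0} = 1
G(8) = mex{1,0,0} = 2
G(9) = mex{1,0,0} = 2
G(10) = mex{1,0,0,0} = 2
G(11) = mex{1,1,0,0} = 2
G(12) = mex{2,1,1,0} = 3
G(13) = mex{2,1,1,0} = 3
G(14) = mex{2,1,1,1} = 0
G(15) = mex{2,2,1,1} = 0
G(16) = mex{3,2,2,1} = 0
G(17) = mex{3,2,2,1} = 0
G(18) = mex{0,2,2,2} = 1
G(19) = mex{0,3,2,2} = 1
G(20) = mex{0,3,3,2} = 1

1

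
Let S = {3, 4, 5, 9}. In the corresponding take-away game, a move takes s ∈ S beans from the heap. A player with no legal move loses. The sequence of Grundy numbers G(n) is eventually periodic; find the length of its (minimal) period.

14

n :  0  1  2  3  4  5  6  7  8  9 10 11 12 13 14 15 16 17 18 19 20 21 22 23 24 25 26 27 28 29
G :  0  0  0  1  1  1  2  2  0  3  3  1  4  2  0  0  0  1  1  1  2  2  0  3  3  1  4  2  0  0
G(n+14) = G(n) holds for n = 0,…,8 (a full window of length max(S) = 9), so the sequence is purely periodic with period 14.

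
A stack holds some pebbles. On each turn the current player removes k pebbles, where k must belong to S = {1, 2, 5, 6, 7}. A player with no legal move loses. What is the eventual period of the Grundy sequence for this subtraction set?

11

G(0) = 0
G(1) = mex{0} = 1
G(2) = mex{1,0} = 2
G(3) = mex{2,1} = 0
G(4) = mex{0,2} = 1
G(5) = mex{1,0,0} = 2
G(6) = mex{2,1,1,0} = 3
G(7) = mex{3,2,2,1,0} = 4
G(8) = mex{4,3,0,2,1} = 5
G(9) = mex{5,4,1,0,2} = 3
G(10) = mex{3,5,2,1,0} = 4
G(11) = mex{4,3,3,2,1} = 0
G(12) = mex{0,4,4,3,2} = 1
G(13) = mex{1,0,5,4,3} = 2
G(14) = mex{2,1,3,5,4} = 0
G(15) = mex{0,2,4,3,5} = 1
G(16) = mex{1,0,0,4,3} = 2
G(17) = mex{2,1,1,0,4} = 3
G(18) = mex{3,2,2,1,0} = 4
G(19) = mex{4,3,0,2,1} = 5
G(20) = mex{5,4,1,0,2} = 3
G(21) = mex{3,5,2,1,0} = 4
G(22) = mex{4,3,3,2,1} = 0
G(23) = mex{0,4,4,3,2} = 1
G(n+11) = G(n) holds for n = 0,…,6 (a full window of length max(S) = 7), so the sequence is purely periodic with period 11.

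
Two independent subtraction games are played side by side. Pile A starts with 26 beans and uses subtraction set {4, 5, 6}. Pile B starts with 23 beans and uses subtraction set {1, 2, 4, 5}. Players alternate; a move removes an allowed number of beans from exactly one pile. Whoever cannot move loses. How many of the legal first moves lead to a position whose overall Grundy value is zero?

Pile A, S = {4, 5, 6}:
G(0) = 0
G(1) = mex{} = 0
G(2) = mex{} = 0
G(3) = mex{} = 0
G(4) = mex{0} = 1
G(5) = mex{0,0} = 1
G(6) = mex{0,0,0} = 1
G(7) = mex{0,0,0} = 1
G(8) = mex{1,0,0} = 2
G(9) = mex{1,1,0} = 2
G(10) = mex{1,1,1} = 0
G(11) = mex{1,1,1} = 0
G(12) = mex{2,1,1} = 0
G(13) = mex{2,2,1} = 0
G(14) = mex{0,2,2} = 1
G(15) = mex{0,0,2} = 1
G(16) = mex{0,0,0} = 1
G(17) = mex{0,0,0} = 1
G(18) = mex{1,0,0} = 2
G(19) = mex{1,1,0} = 2
G(20) = mex{1,1,1} = 0
G(21) = mex{1,1,1} = 0
G(22) = mex{2,1,1} = 0
G(23) = mex{2,2,1} = 0
G(24) = mex{0,2,2} = 1
G(25) = mex{0,0,2} = 1
G(26) = mex{0,0,0} = 1
G_A(26) = 1.
Pile B, S = {1, 2, 4, 5}:
n :  0  1  2  3  4  5  6  7  8  9 10 11 12 13 14 15 16 17 18 19 20 21 22 23
G :  0  1  2  0  1  2  0  1  2  0  1  2  0  1  2  0  1  2  0  1  2  0  1  2
G_B(23) = 2.
Combined Grundy value = 1 ⊕ 2 = 3.
A winning move leaves total XOR = 0, i.e. changes one component's Grundy value g to g ⊕ X where X is the current total.
Pile A: need g' = 1⊕3 = 2. Options: 26−4→G=0, 26−5→G=0, 26−6→G=0. Hits: 0.
Pile B: need g' = 2⊕3 = 1. Options: 23−1→G=1, 23−2→G=0, 23−4→G=1, 23−5→G=0. Hits: 2.

2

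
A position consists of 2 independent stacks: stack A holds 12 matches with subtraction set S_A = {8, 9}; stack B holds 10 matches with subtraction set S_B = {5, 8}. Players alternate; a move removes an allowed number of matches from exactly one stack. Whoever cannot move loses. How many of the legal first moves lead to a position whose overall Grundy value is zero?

Stack A, S = {8, 9}:
n :  0  1  2  3  4  5  6  7  8  9 10 11 12
G :  0  0  0  0  0  0  0  0  1  1  1  1  1
G_A(12) = 1.
Stack B, S = {5, 8}:
n :  0  1  2  3  4  5  6  7  8  9 10
G :  0  0  0  0  0  1  1  1  1  1  2
G_B(10) = 2.
Combined Grundy value = 1 ⊕ 2 = 3.
A winning move leaves total XOR = 0, i.e. changes one component's Grundy value g to g ⊕ X where X is the current total.
Stack A: need g' = 1⊕3 = 2. Options: 12−8→G=0, 12−9→G=0. Hits: 0.
Stack B: need g' = 2⊕3 = 1. Options: 10−5→G=1, 10−8→G=0. Hits: 1.

1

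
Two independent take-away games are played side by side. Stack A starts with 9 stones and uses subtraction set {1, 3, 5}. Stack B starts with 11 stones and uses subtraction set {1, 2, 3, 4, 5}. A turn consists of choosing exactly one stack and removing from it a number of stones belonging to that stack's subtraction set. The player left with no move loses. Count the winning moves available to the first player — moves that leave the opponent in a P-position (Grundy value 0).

1

Stack A, S = {1, 3, 5}:
n : 0 1 2 3 4 5 6 7 8 9
G : 0 1 0 1 0 1 0 1 0 1
G_A(9) = 1.
Stack B, S = {1, 2, 3, 4, 5}:
n :  0  1  2  3  4  5  6  7  8  9 10 11
G :  0  1  2  3  4  5  0  1  2  3  4  5
G_B(11) = 5.
Combined Grundy value = 1 ⊕ 5 = 4.
A winning move leaves total XOR = 0, i.e. changes one component's Grundy value g to g ⊕ X where X is the current total.
Stack A: need g' = 1⊕4 = 5. Options: 9−1→G=0, 9−3→G=0, 9−5→G=0. Hits: 0.
Stack B: need g' = 5⊕4 = 1. Options: 11−1→G=4, 11−2→G=3, 11−3→G=2, 11−4→G=1, 11−5→G=0. Hits: 1.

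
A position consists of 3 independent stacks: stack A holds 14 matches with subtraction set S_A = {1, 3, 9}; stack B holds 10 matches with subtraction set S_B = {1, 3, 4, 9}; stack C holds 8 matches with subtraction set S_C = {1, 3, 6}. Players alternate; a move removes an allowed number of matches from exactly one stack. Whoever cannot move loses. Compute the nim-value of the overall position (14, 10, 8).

1

Stack A, S = {1, 3, 9}:
G(0) = 0
G(1) = mex{0} = 1
G(2) = mex{1} = 0
G(3) = mex{0,0} = 1
G(4) = mex{1,1} = 0
G(5) = mex{0,0} = 1
G(6) = mex{1,1} = 0
G(7) = mex{0,0} = 1
G(8) = mex{1,1} = 0
G(9) = mex{0,0,0} = 1
G(10) = mex{1,1,1} = 0
G(11) = mex{0,0,0} = 1
G(12) = mex{1,1,1} = 0
G(13) = mex{0,0,0} = 1
G(14) = mex{1,1,1} = 0
G_A(14) = 0.
Stack B, S = {1, 3, 4, 9}:
G(0) = 0
G(1) = mex{0} = 1
G(2) = mex{1} = 0
G(3) = mex{0,0} = 1
G(4) = mex{1,1,0} = 2
G(5) = mex{2,0,1} = 3
G(6) = mex{3,1,0} = 2
G(7) = mex{2,2,1} = 0
G(8) = mex{0,3,2} = 1
G(9) = mex{1,2,3,0} = 4
G(10) = mex{4,0,2,1} = 3
G_B(10) = 3.
Stack C, S = {1, 3, 6}:
n : 0 1 2 3 4 5 6 7 8
G : 0 1 0 1 0 1 2 3 2
G_C(8) = 2.
Combined Grundy value = 0 ⊕ 3 ⊕ 2 = 1.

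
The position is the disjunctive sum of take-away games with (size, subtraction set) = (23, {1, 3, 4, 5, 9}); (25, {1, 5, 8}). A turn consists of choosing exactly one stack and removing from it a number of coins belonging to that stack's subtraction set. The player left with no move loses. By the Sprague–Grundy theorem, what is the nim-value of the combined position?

Stack A, S = {1, 3, 4, 5, 9}:
n :  0  1  2  3  4  5  6  7  8  9 10 11 12 13 14 15 16 17 18 19 20 21 22 23
G :  0  1  0  1  2  3  2  3  0  1  0  1  2  3  2  3  0  1  0  1  2  3  2  3
G_A(23) = 3.
Stack B, S = {1, 5, 8}:
n :  0  1  2  3  4  5  6  7  8  9 10 11 12 13 14 15 16 17 18 19 20 21 22 23 24 25
G :  0  1  0  1  0  1  0  1  2  3  2  3  2  0  1  0  1  0  1  0  1  2  3  2  3  2
G_B(25) = 2.
Combined Grundy value = 3 ⊕ 2 = 1.

1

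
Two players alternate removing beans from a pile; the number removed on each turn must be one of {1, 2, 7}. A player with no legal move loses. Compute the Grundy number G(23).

2

G(0) = 0
G(1) = mex{0} = 1
G(2) = mex{1,0} = 2
G(3) = mex{2,1} = 0
G(4) = mex{0,2} = 1
G(5) = mex{1,0} = 2
G(6) = mex{2,1} = 0
G(7) = mex{0,2,0} = 1
G(8) = mex{1,0,1} = 2
G(9) = mex{2,1,2} = 0
G(10) = mex{0,2,0} = 1
G(11) = mex{1,0,1} = 2
G(12) = mex{2,1,2} = 0
G(13) = mex{0,2,0} = 1
G(14) = mex{1,0,1} = 2
G(15) = mex{2,1,2} = 0
G(16) = mex{0,2,0} = 1
G(17) = mex{1,0,1} = 2
G(18) = mex{2,1,2} = 0
G(19) = mex{0,2,0} = 1
G(20) = mex{1,0,1} = 2
G(21) = mex{2,1,2} = 0
G(22) = mex{0,2,0} = 1
G(23) = mex{1,0,1} = 2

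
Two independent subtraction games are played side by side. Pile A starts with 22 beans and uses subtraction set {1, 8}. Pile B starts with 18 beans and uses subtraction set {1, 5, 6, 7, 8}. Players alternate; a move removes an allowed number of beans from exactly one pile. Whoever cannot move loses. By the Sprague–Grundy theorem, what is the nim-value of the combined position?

1

Pile A, S = {1, 8}:
n :  0  1  2  3  4  5  6  7  8  9 10 11 12 13 14 15 16 17 18 19 20 21 22
G :  0  1  0  1  0  1  0  1  2  0  1  0  1  0  1  0  1  2  0  1  0  1  0
G_A(22) = 0.
Pile B, S = {1, 5, 6, 7, 8}:
G(0) = 0
G(1) = mex{0} = 1
G(2) = mex{1} = 0
G(3) = mex{0} = 1
G(4) = mex{1} = 0
G(5) = mex{0,0} = 1
G(6) = mex{1,1,0} = 2
G(7) = mex{2,0,1,0} = 3
G(8) = mex{3,1,0,1,0} = 2
G(9) = mex{2,0,1,0,1} = 3
G(10) = mex{3,1,0,1,0} = 2
G(11) = mex{2,2,1,0,1} = 3
G(12) = mex{3,3,2,1,0} = 4
G(13) = mex{4,2,3,2,1} = 0
G(14) = mex{0,3,2,3,2} = 1
G(15) = mex{1,2,3,2,3} = 0
G(16) = mex{0,3,2,3,2} = 1
G(17) = mex{1,4,3,2,3} = 0
G(18) = mex{0,0,4,3,2} = 1
G_B(18) = 1.
Combined Grundy value = 0 ⊕ 1 = 1.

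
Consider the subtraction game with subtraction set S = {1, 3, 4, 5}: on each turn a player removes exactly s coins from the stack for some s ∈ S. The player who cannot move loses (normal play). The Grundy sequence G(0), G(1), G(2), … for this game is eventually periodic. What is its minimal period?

8

G(0) = 0
G(1) = mex{0} = 1
G(2) = mex{1} = 0
G(3) = mex{0,0} = 1
G(4) = mex{1,1,0} = 2
G(5) = mex{2,0,1,0} = 3
G(6) = mex{3,1,0,1} = 2
G(7) = mex{2,2,1,0} = 3
G(8) = mex{3,3,2,1} = 0
G(9) = mex{0,2,3,2} = 1
G(10) = mex{1,3,2,3} = 0
G(11) = mex{0,0,3,2} = 1
G(12) = mex{1,1,0,3} = 2
G(13) = mex{2,0,1,0} = 3
G(14) = mex{3,1,0,1} = 2
G(15) = mex{2,2,1,0} = 3
G(16) = mex{3,3,2,1} = 0
G(17) = mex{0,2,3,2} = 1
G(n+8) = G(n) holds for n = 0,…,4 (a full window of length max(S) = 5), so the sequence is purely periodic with period 8.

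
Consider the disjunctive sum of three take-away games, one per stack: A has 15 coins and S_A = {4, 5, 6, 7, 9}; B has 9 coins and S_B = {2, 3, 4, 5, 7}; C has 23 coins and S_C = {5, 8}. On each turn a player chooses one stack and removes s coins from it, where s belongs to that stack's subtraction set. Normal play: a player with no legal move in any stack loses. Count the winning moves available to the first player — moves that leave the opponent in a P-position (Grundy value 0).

7

Stack A, S = {4, 5, 6, 7, 9}:
G(0) = 0
G(1) = mex{} = 0
G(2) = mex{} = 0
G(3) = mex{} = 0
G(4) = mex{0} = 1
G(5) = mex{0,0} = 1
G(6) = mex{0,0,0} = 1
G(7) = mex{0,0,0,0} = 1
G(8) = mex{1,0,0,0} = 2
G(9) = mex{1,1,0,0,0} = 2
G(10) = mex{1,1,1,0,0} = 2
G(11) = mex{1,1,1,1,0} = 2
G(12) = mex{2,1,1,1,0} = 3
G(13) = mex{2,2,1,1,1} = 0
G(14) = mex{2,2,2,1,1} = 0
G(15) = mex{2,2,2,2,1} = 0
G_A(15) = 0.
Stack B, S = {2, 3, 4, 5, 7}:
n : 0 1 2 3 4 5 6 7 8 9
G : 0 0 1 1 2 2 3 3 4 0
G_B(9) = 0.
Stack C, S = {5, 8}:
G(0) = 0
G(1) = mex{} = 0
G(2) = mex{} = 0
G(3) = mex{} = 0
G(4) = mex{} = 0
G(5) = mex{0} = 1
G(6) = mex{0} = 1
G(7) = mex{0} = 1
G(8) = mex{0,0} = 1
G(9) = mex{0,0} = 1
G(10) = mex{1,0} = 2
G(11) = mex{1,0} = 2
G(12) = mex{1,0} = 2
G(13) = mex{1,1} = 0
G(14) = mex{1,1} = 0
G(15) = mex{2,1} = 0
G(16) = mex{2,1} = 0
G(17) = mex{2,1} = 0
G(18) = mex{0,2} = 1
G(19) = mex{0,2} = 1
G(20) = mex{0,2} = 1
G(21) = mex{0,0} = 1
G(22) = mex{0,0} = 1
G(23) = mex{1,0} = 2
G_C(23) = 2.
Combined Grundy value = 0 ⊕ 0 ⊕ 2 = 2.
A winning move leaves total XOR = 0, i.e. changes one component's Grundy value g to g ⊕ X where X is the current total.
Stack A: need g' = 0⊕2 = 2. Options: 15−4→G=2, 15−5→G=2, 15−6→G=2, 15−7→G=2, 15−9→G=1. Hits: 4.
Stack B: need g' = 0⊕2 = 2. Options: 9−2→G=3, 9−3→G=3, 9−4→G=2, 9−5→G=2, 9−7→G=1. Hits: 2.
Stack C: need g' = 2⊕2 = 0. Options: 23−5→G=1, 23−8→G=0. Hits: 1.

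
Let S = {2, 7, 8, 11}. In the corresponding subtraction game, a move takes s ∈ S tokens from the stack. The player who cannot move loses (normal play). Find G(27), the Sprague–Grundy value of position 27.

n :  0  1  2  3  4  5  6  7  8  9 10 11 12 13 14 15 16 17 18 19 20 21 22 23 24 25 26 27
G :  0  0  1  1  0  0  1  1  2  2  0  3  1  2  0  3  1  4  2  0  0  1  1  0  0  1  1  2

2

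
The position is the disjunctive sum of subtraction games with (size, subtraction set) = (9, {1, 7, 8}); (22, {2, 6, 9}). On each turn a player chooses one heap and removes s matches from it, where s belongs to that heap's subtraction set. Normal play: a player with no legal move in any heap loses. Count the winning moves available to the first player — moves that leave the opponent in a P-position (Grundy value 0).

1

Heap A, S = {1, 7, 8}:
G(0) = 0
G(1) = mex{0} = 1
G(2) = mex{1} = 0
G(3) = mex{0} = 1
G(4) = mex{1} = 0
G(5) = mex{0} = 1
G(6) = mex{1} = 0
G(7) = mex{0,0} = 1
G(8) = mex{1,1,0} = 2
G(9) = mex{2,0,1} = 3
G_A(9) = 3.
Heap B, S = {2, 6, 9}:
n :  0  1  2  3  4  5  6  7  8  9 10 11 12 13 14 15 16 17 18 19 20 21 22
G :  0  0  1  1  0  0  1  1  0  2  1  3  0  2  1  0  0  1  1  0  0  1  1
G_B(22) = 1.
Combined Grundy value = 3 ⊕ 1 = 2.
A winning move leaves total XOR = 0, i.e. changes one component's Grundy value g to g ⊕ X where X is the current total.
Heap A: need g' = 3⊕2 = 1. Options: 9−1→G=2, 9−7→G=0, 9−8→G=1. Hits: 1.
Heap B: need g' = 1⊕2 = 3. Options: 22−2→G=0, 22−6→G=0, 22−9→G=2. Hits: 0.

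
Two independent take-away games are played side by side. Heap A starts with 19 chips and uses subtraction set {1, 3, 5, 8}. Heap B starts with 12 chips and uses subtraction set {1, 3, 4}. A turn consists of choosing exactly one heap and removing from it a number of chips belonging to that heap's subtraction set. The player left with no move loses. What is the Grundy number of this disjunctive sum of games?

3

Heap A, S = {1, 3, 5, 8}:
G(0) = 0
G(1) = mex{0} = 1
G(2) = mex{1} = 0
G(3) = mex{0,0} = 1
G(4) = mex{1,1} = 0
G(5) = mex{0,0,0} = 1
G(6) = mex{1,1,1} = 0
G(7) = mex{0,0,0} = 1
G(8) = mex{1,1,1,0} = 2
G(9) = mex{2,0,0,1} = 3
G(10) = mex{3,1,1,0} = 2
G(11) = mex{2,2,0,1} = 3
G(12) = mex{3,3,1,0} = 2
G(13) = mex{2,2,2,1} = 0
G(14) = mex{0,3,3,0} = 1
G(15) = mex{1,2,2,1} = 0
G(16) = mex{0,0,3,2} = 1
G(17) = mex{1,1,2,3} = 0
G(18) = mex{0,0,0,2} = 1
G(19) = mex{1,1,1,3} = 0
G_A(19) = 0.
Heap B, S = {1, 3, 4}:
G(0) = 0
G(1) = mex{0} = 1
G(2) = mex{1} = 0
G(3) = mex{0,0} = 1
G(4) = mex{1,1,0} = 2
G(5) = mex{2,0,1} = 3
G(6) = mex{3,1,0} = 2
G(7) = mex{2,2,1} = 0
G(8) = mex{0,3,2} = 1
G(9) = mex{1,2,3} = 0
G(10) = mex{0,0,2} = 1
G(11) = mex{1,1,0} = 2
G(12) = mex{2,0,1} = 3
G_B(12) = 3.
Combined Grundy value = 0 ⊕ 3 = 3.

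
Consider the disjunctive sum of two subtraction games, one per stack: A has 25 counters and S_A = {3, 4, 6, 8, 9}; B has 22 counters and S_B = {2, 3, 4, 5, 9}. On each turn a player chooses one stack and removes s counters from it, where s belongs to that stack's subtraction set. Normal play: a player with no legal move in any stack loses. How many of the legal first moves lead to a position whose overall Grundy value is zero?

Stack A, S = {3, 4, 6, 8, 9}:
G(0) = 0
G(1) = mex{} = 0
G(2) = mex{} = 0
G(3) = mex{0} = 1
G(4) = mex{0,0} = 1
G(5) = mex{0,0} = 1
G(6) = mex{1,0,0} = 2
G(7) = mex{1,1,0} = 2
G(8) = mex{1,1,0,0} = 2
G(9) = mex{2,1,1,0,0} = 3
G(10) = mex{2,2,1,0,0} = 3
G(11) = mex{2,2,1,1,0} = 3
G(12) = mex{3,2,2,1,1} = 0
G(13) = mex{3,3,2,1,1} = 0
G(14) = mex{3,3,2,2,1} = 0
G(15) = mex{0,3,3,2,2} = 1
G(16) = mex{0,0,3,2,2} = 1
G(17) = mex{0,0,3,3,2} = 1
G(18) = mex{1,0,0,3,3} = 2
G(19) = mex{1,1,0,3,3} = 2
G(20) = mex{1,1,0,0,3} = 2
G(21) = mex{2,1,1,0,0} = 3
G(22) = mex{2,2,1,0,0} = 3
G(23) = mex{2,2,1,1,0} = 3
G(24) = mex{3,2,2,1,1} = 0
G(25) = mex{3,3,2,1,1} = 0
G_A(25) = 0.
Stack B, S = {2, 3, 4, 5, 9}:
G(0) = 0
G(1) = mex{} = 0
G(2) = mex{0} = 1
G(3) = mex{0,0} = 1
G(4) = mex{1,0,0} = 2
G(5) = mex{1,1,0,0} = 2
G(6) = mex{2,1,1,0} = 3
G(7) = mex{2,2,1,1} = 0
G(8) = mex{3,2,2,1} = 0
G(9) = mex{0,3,2,2,0} = 1
G(10) = mex{0,0,3,2,0} = 1
G(11) = mex{1,0,0,3,1} = 2
G(12) = mex{1,1,0,0,1} = 2
G(13) = mex{2,1,1,0,2} = 3
G(14) = mex{2,2,1,1,2} = 0
G(15) = mex{3,2,2,1,3} = 0
G(16) = mex{0,3,2,2,0} = 1
G(17) = mex{0,0,3,2,0} = 1
G(18) = mex{1,0,0,3,1} = 2
G(19) = mex{1,1,0,0,1} = 2
G(20) = mex{2,1,1,0,2} = 3
G(21) = mex{2,2,1,1,2} = 0
G(22) = mex{3,2,2,1,3} = 0
G_B(22) = 0.
Combined Grundy value = 0 ⊕ 0 = 0.
A winning move leaves total XOR = 0, i.e. changes one component's Grundy value g to g ⊕ X where X is the current total.
Stack A: target g' = 0⊕0 = 0, but every legal move changes the Grundy value (mex property), so 0 moves.
Stack B: target g' = 0⊕0 = 0, but every legal move changes the Grundy value (mex property), so 0 moves.

0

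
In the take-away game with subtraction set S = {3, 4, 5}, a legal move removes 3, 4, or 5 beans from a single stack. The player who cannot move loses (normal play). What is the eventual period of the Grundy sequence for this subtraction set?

n :  0  1  2  3  4  5  6  7  8  9 10 11 12 13 14 15 16 17
G :  0  0  0  1  1  1  2  2  0  0  0  1  1  1  2  2  0  0
G(n+8) = G(n) holds for n = 0,…,4 (a full window of length max(S) = 5), so the sequence is purely periodic with period 8.

8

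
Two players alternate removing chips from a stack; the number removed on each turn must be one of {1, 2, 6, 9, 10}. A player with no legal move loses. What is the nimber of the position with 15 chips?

n :  0  1  2  3  4  5  6  7  8  9 10 11 12 13 14 15
G :  0  1  2  0  1  2  3  0  1  2  3  0  1  2  0  1

1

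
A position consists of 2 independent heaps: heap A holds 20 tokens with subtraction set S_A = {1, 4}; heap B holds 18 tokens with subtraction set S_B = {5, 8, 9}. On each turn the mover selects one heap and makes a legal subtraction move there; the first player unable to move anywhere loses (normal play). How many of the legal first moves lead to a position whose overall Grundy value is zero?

0

Heap A, S = {1, 4}:
G(0) = 0
G(1) = mex{0} = 1
G(2) = mex{1} = 0
G(3) = mex{0} = 1
G(4) = mex{1,0} = 2
G(5) = mex{2,1} = 0
G(6) = mex{0,0} = 1
G(7) = mex{1,1} = 0
G(8) = mex{0,2} = 1
G(9) = mex{1,0} = 2
G(10) = mex{2,1} = 0
G(11) = mex{0,0} = 1
G(12) = mex{1,1} = 0
G(13) = mex{0,2} = 1
G(14) = mex{1,0} = 2
G(15) = mex{2,1} = 0
G(16) = mex{0,0} = 1
G(17) = mex{1,1} = 0
G(18) = mex{0,2} = 1
G(19) = mex{1,0} = 2
G(20) = mex{2,1} = 0
G_A(20) = 0.
Heap B, S = {5, 8, 9}:
n :  0  1  2  3  4  5  6  7  8  9 10 11 12 13 14 15 16 17 18
G :  0  0  0  0  0  1  1  1  1  1  2  2  2  2  0  0  0  0  0
G_B(18) = 0.
Combined Grundy value = 0 ⊕ 0 = 0.
A winning move leaves total XOR = 0, i.e. changes one component's Grundy value g to g ⊕ X where X is the current total.
Heap A: target g' = 0⊕0 = 0, but every legal move changes the Grundy value (mex property), so 0 moves.
Heap B: target g' = 0⊕0 = 0, but every legal move changes the Grundy value (mex property), so 0 moves.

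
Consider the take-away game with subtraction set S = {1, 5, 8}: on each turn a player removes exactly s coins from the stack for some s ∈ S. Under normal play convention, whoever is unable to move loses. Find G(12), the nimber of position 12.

2

n :  0  1  2  3  4  5  6  7  8  9 10 11 12
G :  0  1  0  1  0  1  0  1  2  3  2  3  2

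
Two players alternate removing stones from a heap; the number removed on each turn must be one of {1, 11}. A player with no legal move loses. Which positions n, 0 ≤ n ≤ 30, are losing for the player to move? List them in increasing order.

0, 2, 4, 6, 8, 10, 12, 14, 16, 18, 20, 22, 24, 26, 28, 30

G(0) = 0
G(1) = mex{0} = 1
G(2) = mex{1} = 0
G(3) = mex{0} = 1
G(4) = mex{1} = 0
G(5) = mex{0} = 1
G(6) = mex{1} = 0
G(7) = mex{0} = 1
G(8) = mex{1} = 0
G(9) = mex{0} = 1
G(10) = mex{1} = 0
G(11) = mex{0,0} = 1
G(12) = mex{1,1} = 0
G(13) = mex{0,0} = 1
G(14) = mex{1,1} = 0
G(15) = mex{0,0} = 1
G(16) = mex{1,1} = 0
G(17) = mex{0,0} = 1
G(18) = mex{1,1} = 0
G(19) = mex{0,0} = 1
G(20) = mex{1,1} = 0
G(21) = mex{0,0} = 1
G(22) = mex{1,1} = 0
G(23) = mex{0,0} = 1
G(24) = mex{1,1} = 0
G(25) = mex{0,0} = 1
G(26) = mex{1,1} = 0
G(27) = mex{0,0} = 1
G(28) = mex{1,1} = 0
G(29) = mex{0,0} = 1
G(30) = mex{1,1} = 0
P-positions are exactly the n with G(n) = 0.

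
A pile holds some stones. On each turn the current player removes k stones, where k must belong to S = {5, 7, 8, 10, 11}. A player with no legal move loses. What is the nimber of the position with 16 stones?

0

G(0) = 0
G(1) = mex{} = 0
G(2) = mex{} = 0
G(3) = mex{} = 0
G(4) = mex{} = 0
G(5) = mex{0} = 1
G(6) = mex{0} = 1
G(7) = mex{0,0} = 1
G(8) = mex{0,0,0} = 1
G(9) = mex{0,0,0} = 1
G(10) = mex{1,0,0,0} = 2
G(11) = mex{1,0,0,0,0} = 2
G(12) = mex{1,1,0,0,0} = 2
G(13) = mex{1,1,1,0,0} = 2
G(14) = mex{1,1,1,0,0} = 2
G(15) = mex{2,1,1,1,0} = 3
G(16) = mex{2,1,1,1,1} = 0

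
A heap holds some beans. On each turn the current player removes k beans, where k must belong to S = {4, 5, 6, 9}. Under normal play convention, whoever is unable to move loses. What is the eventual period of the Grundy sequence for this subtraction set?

13

n :  0  1  2  3  4  5  6  7  8  9 10 11 12 13 14 15 16 17 18 19 20 21 22 23 24 25 26 27
G :  0  0  0  0  1  1  1  1  2  2  2  2  3  0  0  0  0  1  1  1  1  2  2  2  2  3  0  0
G(n+13) = G(n) holds for n = 0,…,8 (a full window of length max(S) = 9), so the sequence is purely periodic with period 13.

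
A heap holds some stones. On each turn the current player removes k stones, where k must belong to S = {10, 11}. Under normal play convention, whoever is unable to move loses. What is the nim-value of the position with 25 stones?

G(0) = 0
G(1) = mex{} = 0
G(2) = mex{} = 0
G(3) = mex{} = 0
G(4) = mex{} = 0
G(5) = mex{} = 0
G(6) = mex{} = 0
G(7) = mex{} = 0
G(8) = mex{} = 0
G(9) = mex{} = 0
G(10) = mex{0} = 1
G(11) = mex{0,0} = 1
G(12) = mex{0,0} = 1
G(13) = mex{0,0} = 1
G(14) = mex{0,0} = 1
G(15) = mex{0,0} = 1
G(16) = mex{0,0} = 1
G(17) = mex{0,0} = 1
G(18) = mex{0,0} = 1
G(19) = mex{0,0} = 1
G(20) = mex{1,0} = 2
G(21) = mex{1,1} = 0
G(22) = mex{1,1} = 0
G(23) = mex{1,1} = 0
G(24) = mex{1,1} = 0
G(25) = mex{1,1} = 0

0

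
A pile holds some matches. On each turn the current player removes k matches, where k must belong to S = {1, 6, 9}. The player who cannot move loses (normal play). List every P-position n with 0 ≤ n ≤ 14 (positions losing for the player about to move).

G(0) = 0
G(1) = mex{0} = 1
G(2) = mex{1} = 0
G(3) = mex{0} = 1
G(4) = mex{1} = 0
G(5) = mex{0} = 1
G(6) = mex{1,0} = 2
G(7) = mex{2,1} = 0
G(8) = mex{0,0} = 1
G(9) = mex{1,1,0} = 2
G(10) = mex{2,0,1} = 3
G(11) = mex{3,1,0} = 2
G(12) = mex{2,2,1} = 0
G(13) = mex{0,0,0} = 1
G(14) = mex{1,1,1} = 0
P-positions are exactly the n with G(n) = 0.

0, 2, 4, 7, 12, 14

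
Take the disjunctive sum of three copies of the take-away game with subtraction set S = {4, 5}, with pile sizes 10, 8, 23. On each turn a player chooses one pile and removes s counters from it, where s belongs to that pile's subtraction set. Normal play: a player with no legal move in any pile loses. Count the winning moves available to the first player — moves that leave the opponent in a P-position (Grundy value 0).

All piles use S = {4, 5}:
n :  0  1  2  3  4  5  6  7  8  9 10 11 12 13 14 15 16 17 18 19 20 21 22 23
G :  0  0  0  0  1  1  1  1  2  0  0  0  0  1  1  1  1  2  0  0  0  0  1  1
Pile A: G(10) = 0.
Pile B: G(8) = 2.
Pile C: G(23) = 1.
Combined Grundy value = 0 ⊕ 2 ⊕ 1 = 3.
A winning move leaves total XOR = 0, i.e. changes one component's Grundy value g to g ⊕ X where X is the current total.
Pile A: need g' = 0⊕3 = 3. Options: 10−4→G=1, 10−5→G=1. Hits: 0.
Pile B: need g' = 2⊕3 = 1. Options: 8−4→G=1, 8−5→G=0. Hits: 1.
Pile C: need g' = 1⊕3 = 2. Options: 23−4→G=0, 23−5→G=0. Hits: 0.

1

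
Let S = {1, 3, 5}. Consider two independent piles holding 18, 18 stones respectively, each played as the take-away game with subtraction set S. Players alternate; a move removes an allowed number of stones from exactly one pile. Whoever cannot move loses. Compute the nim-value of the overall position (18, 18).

0

All piles use S = {1, 3, 5}:
n :  0  1  2  3  4  5  6  7  8  9 10 11 12 13 14 15 16 17 18
G :  0  1  0  1  0  1  0  1  0  1  0  1  0  1  0  1  0  1  0
Pile A: G(18) = 0.
Pile B: G(18) = 0.
Combined Grundy value = 0 ⊕ 0 = 0.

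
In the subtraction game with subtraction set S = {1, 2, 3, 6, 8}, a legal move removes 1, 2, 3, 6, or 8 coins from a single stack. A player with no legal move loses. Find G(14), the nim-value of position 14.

n :  0  1  2  3  4  5  6  7  8  9 10 11 12 13 14
G :  0  1  2  3  0  1  2  3  4  0  1  2  3  0  1

1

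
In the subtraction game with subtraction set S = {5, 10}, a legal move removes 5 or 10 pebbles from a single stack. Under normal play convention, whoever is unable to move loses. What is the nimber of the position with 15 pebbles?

G(0) = 0
G(1) = mex{} = 0
G(2) = mex{} = 0
G(3) = mex{} = 0
G(4) = mex{} = 0
G(5) = mex{0} = 1
G(6) = mex{0} = 1
G(7) = mex{0} = 1
G(8) = mex{0} = 1
G(9) = mex{0} = 1
G(10) = mex{1,0} = 2
G(11) = mex{1,0} = 2
G(12) = mex{1,0} = 2
G(13) = mex{1,0} = 2
G(14) = mex{1,0} = 2
G(15) = mex{2,1} = 0

0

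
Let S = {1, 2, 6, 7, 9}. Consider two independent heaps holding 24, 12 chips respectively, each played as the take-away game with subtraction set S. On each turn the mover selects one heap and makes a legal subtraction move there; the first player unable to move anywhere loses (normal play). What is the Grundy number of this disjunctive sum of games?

1

All heaps use S = {1, 2, 6, 7, 9}:
G(0) = 0
G(1) = mex{0} = 1
G(2) = mex{1,0} = 2
G(3) = mex{2,1} = 0
G(4) = mex{0,2} = 1
G(5) = mex{1,0} = 2
G(6) = mex{2,1,0} = 3
G(7) = mex{3,2,1,0} = 4
G(8) = mex{4,3,2,1} = 0
G(9) = mex{0,4,0,2,0} = 1
G(10) = mex{1,0,1,0,1} = 2
G(11) = mex{2,1,2,1,2} = 0
G(12) = mex{0,2,3,2,0} = 1
G(13) = mex{1,0,4,3,1} = 2
G(14) = mex{2,1,0,4,2} = 3
G(15) = mex{3,2,1,0,3} = 4
G(16) = mex{4,3,2,1,4} = 0
G(17) = mex{0,4,0,2,0} = 1
G(18) = mex{1,0,1,0,1} = 2
G(19) = mex{2,1,2,1,2} = 0
G(20) = mex{0,2,3,2,0} = 1
G(21) = mex{1,0,4,3,1} = 2
G(22) = mex{2,1,0,4,2} = 3
G(23) = mex{3,2,1,0,3} = 4
G(24) = mex{4,3,2,1,4} = 0
Heap A: G(24) = 0.
Heap B: G(12) = 1.
Combined Grundy value = 0 ⊕ 1 = 1.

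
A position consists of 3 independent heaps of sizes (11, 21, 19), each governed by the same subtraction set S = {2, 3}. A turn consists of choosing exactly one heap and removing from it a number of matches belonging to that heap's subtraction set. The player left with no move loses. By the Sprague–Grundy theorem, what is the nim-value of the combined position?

All heaps use S = {2, 3}:
G(0) = 0
G(1) = mex{} = 0
G(2) = mex{0} = 1
G(3) = mex{0,0} = 1
G(4) = mex{1,0} = 2
G(5) = mex{1,1} = 0
G(6) = mex{2,1} = 0
G(7) = mex{0,2} = 1
G(8) = mex{0,0} = 1
G(9) = mex{1,0} = 2
G(10) = mex{1,1} = 0
G(11) = mex{2,1} = 0
G(12) = mex{0,2} = 1
G(13) = mex{0,0} = 1
G(14) = mex{1,0} = 2
G(15) = mex{1,1} = 0
G(16) = mex{2,1} = 0
G(17) = mex{0,2} = 1
G(18) = mex{0,0} = 1
G(19) = mex{1,0} = 2
G(20) = mex{1,1} = 0
G(21) = mex{2,1} = 0
Heap A: G(11) = 0.
Heap B: G(21) = 0.
Heap C: G(19) = 2.
Combined Grundy value = 0 ⊕ 0 ⊕ 2 = 2.

2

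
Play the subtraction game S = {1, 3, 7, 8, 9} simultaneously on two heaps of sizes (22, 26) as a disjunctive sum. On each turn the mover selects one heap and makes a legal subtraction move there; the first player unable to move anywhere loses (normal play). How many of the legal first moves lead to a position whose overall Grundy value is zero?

All heaps use S = {1, 3, 7, 8, 9}:
G(0) = 0
G(1) = mex{0} = 1
G(2) = mex{1} = 0
G(3) = mex{0,0} = 1
G(4) = mex{1,1} = 0
G(5) = mex{0,0} = 1
G(6) = mex{1,1} = 0
G(7) = mex{0,0,0} = 1
G(8) = mex{1,1,1,0} = 2
G(9) = mex{2,0,0,1,0} = 3
G(10) = mex{3,1,1,0,1} = 2
G(11) = mex{2,2,0,1,0} = 3
G(12) = mex{3,3,1,0,1} = 2
G(13) = mex{2,2,0,1,0} = 3
G(14) = mex{3,3,1,0,1} = 2
G(15) = mex{2,2,2,1,0} = 3
G(16) = mex{3,3,3,2,1} = 0
G(17) = mex{0,2,2,3,2} = 1
G(18) = mex{1,3,3,2,3} = 0
G(19) = mex{0,0,2,3,2} = 1
G(20) = mex{1,1,3,2,3} = 0
G(21) = mex{0,0,2,3,2} = 1
G(22) = mex{1,1,3,2,3} = 0
G(23) = mex{0,0,0,3,2} = 1
G(24) = mex{1,1,1,0,3} = 2
G(25) = mex{2,0,0,1,0} = 3
G(26) = mex{3,1,1,0,1} = 2
Heap A: G(22) = 0.
Heap B: G(26) = 2.
Combined Grundy value = 0 ⊕ 2 = 2.
A winning move leaves total XOR = 0, i.e. changes one component's Grundy value g to g ⊕ X where X is the current total.
Heap A: need g' = 0⊕2 = 2. Options: 22−1→G=1, 22−3→G=1, 22−7→G=3, 22−8→G=2, 22−9→G=3. Hits: 1.
Heap B: need g' = 2⊕2 = 0. Options: 26−1→G=3, 26−3→G=1, 26−7→G=1, 26−8→G=0, 26−9→G=1. Hits: 1.

2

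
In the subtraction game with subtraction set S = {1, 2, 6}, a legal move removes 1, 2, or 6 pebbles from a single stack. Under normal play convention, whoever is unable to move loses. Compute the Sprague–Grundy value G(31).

0

G(0) = 0
G(1) = mex{0} = 1
G(2) = mex{1,0} = 2
G(3) = mex{2,1} = 0
G(4) = mex{0,2} = 1
G(5) = mex{1,0} = 2
G(6) = mex{2,1,0} = 3
G(7) = mex{3,2,1} = 0
G(8) = mex{0,3,2} = 1
G(9) = mex{1,0,0} = 2
G(10) = mex{2,1,1} = 0
G(11) = mex{0,2,2} = 1
G(12) = mex{1,0,3} = 2
G(13) = mex{2,1,0} = 3
G(14) = mex{3,2,1} = 0
G(15) = mex{0,3,2} = 1
G(16) = mex{1,0,0} = 2
G(17) = mex{2,1,1} = 0
G(18) = mex{0,2,2} = 1
G(19) = mex{1,0,3} = 2
G(20) = mex{2,1,0} = 3
G(21) = mex{3,2,1} = 0
G(22) = mex{0,3,2} = 1
G(23) = mex{1,0,0} = 2
G(24) = mex{2,1,1} = 0
G(25) = mex{0,2,2} = 1
G(26) = mex{1,0,3} = 2
G(27) = mex{2,1,0} = 3
G(28) = mex{3,2,1} = 0
G(29) = mex{0,3,2} = 1
G(30) = mex{1,0,0} = 2
G(31) = mex{2,1,1} = 0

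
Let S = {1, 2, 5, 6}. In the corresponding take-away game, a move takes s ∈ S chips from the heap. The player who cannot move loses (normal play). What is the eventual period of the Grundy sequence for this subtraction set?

G(0) = 0
G(1) = mex{0} = 1
G(2) = mex{1,0} = 2
G(3) = mex{2,1} = 0
G(4) = mex{0,2} = 1
G(5) = mex{1,0,0} = 2
G(6) = mex{2,1,1,0} = 3
G(7) = mex{3,2,2,1} = 0
G(8) = mex{0,3,0,2} = 1
G(9) = mex{1,0,1,0} = 2
G(10) = mex{2,1,2,1} = 0
G(11) = mex{0,2,3,2} = 1
G(12) = mex{1,0,0,3} = 2
G(13) = mex{2,1,1,0} = 3
G(14) = mex{3,2,2,1} = 0
G(15) = mex{0,3,0,2} = 1
G(n+7) = G(n) holds for n = 0,…,5 (a full window of length max(S) = 6), so the sequence is purely periodic with period 7.

7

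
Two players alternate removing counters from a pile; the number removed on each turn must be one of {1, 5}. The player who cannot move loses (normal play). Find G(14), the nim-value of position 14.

n :  0  1  2  3  4  5  6  7  8  9 10 11 12 13 14
G :  0  1  0  1  0  1  0  1  0  1  0  1  0  1  0

0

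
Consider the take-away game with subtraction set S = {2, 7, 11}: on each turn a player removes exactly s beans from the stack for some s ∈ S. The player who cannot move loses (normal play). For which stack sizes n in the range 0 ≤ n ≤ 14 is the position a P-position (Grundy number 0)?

0, 1, 4, 5, 9, 10, 13, 14

n :  0  1  2  3  4  5  6  7  8  9 10 11 12 13 14
G :  0  0  1  1  0  0  1  1  2  0  0  1  1  0  0
P-positions are exactly the n with G(n) = 0.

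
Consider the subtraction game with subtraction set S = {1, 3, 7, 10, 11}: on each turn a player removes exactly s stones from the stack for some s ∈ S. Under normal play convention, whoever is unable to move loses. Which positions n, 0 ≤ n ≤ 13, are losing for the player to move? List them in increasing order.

G(0) = 0
G(1) = mex{0} = 1
G(2) = mex{1} = 0
G(3) = mex{0,0} = 1
G(4) = mex{1,1} = 0
G(5) = mex{0,0} = 1
G(6) = mex{1,1} = 0
G(7) = mex{0,0,0} = 1
G(8) = mex{1,1,1} = 0
G(9) = mex{0,0,0} = 1
G(10) = mex{1,1,1,0} = 2
G(11) = mex{2,0,0,1,0} = 3
G(12) = mex{3,1,1,0,1} = 2
G(13) = mex{2,2,0,1,0} = 3
P-positions are exactly the n with G(n) = 0.

0, 2, 4, 6, 8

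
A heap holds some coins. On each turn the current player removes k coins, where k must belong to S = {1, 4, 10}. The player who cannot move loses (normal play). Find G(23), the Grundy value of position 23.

2

G(0) = 0
G(1) = mex{0} = 1
G(2) = mex{1} = 0
G(3) = mex{0} = 1
G(4) = mex{1,0} = 2
G(5) = mex{2,1} = 0
G(6) = mex{0,0} = 1
G(7) = mex{1,1} = 0
G(8) = mex{0,2} = 1
G(9) = mex{1,0} = 2
G(10) = mex{2,1,0} = 3
G(11) = mex{3,0,1} = 2
G(12) = mex{2,1,0} = 3
G(13) = mex{3,2,1} = 0
G(14) = mex{0,3,2} = 1
G(15) = mex{1,2,0} = 3
G(16) = mex{3,3,1} = 0
G(17) = mex{0,0,0} = 1
G(18) = mex{1,1,1} = 0
G(19) = mex{0,3,2} = 1
G(20) = mex{1,0,3} = 2
G(21) = mex{2,1,2} = 0
G(22) = mex{0,0,3} = 1
G(23) = mex{1,1,0} = 2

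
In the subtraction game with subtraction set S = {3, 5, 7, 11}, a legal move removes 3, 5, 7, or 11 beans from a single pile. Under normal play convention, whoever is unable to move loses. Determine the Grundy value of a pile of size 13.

n :  0  1  2  3  4  5  6  7  8  9 10 11 12 13
G :  0  0  0  1  1  1  2  2  2  3  0  3  4  1

1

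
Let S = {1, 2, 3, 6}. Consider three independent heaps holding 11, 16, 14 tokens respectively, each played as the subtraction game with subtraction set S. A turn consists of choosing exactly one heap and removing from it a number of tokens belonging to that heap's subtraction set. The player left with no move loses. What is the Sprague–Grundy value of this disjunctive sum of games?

1

All heaps use S = {1, 2, 3, 6}:
n :  0  1  2  3  4  5  6  7  8  9 10 11 12 13 14 15 16
G :  0  1  2  3  0  1  2  3  0  1  2  3  0  1  2  3  0
Heap A: G(11) = 3.
Heap B: G(16) = 0.
Heap C: G(14) = 2.
Combined Grundy value = 3 ⊕ 0 ⊕ 2 = 1.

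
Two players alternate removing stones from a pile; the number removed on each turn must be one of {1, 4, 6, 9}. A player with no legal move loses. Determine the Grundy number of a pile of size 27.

0

G(0) = 0
G(1) = mex{0} = 1
G(2) = mex{1} = 0
G(3) = mex{0} = 1
G(4) = mex{1,0} = 2
G(5) = mex{2,1} = 0
G(6) = mex{0,0,0} = 1
G(7) = mex{1,1,1} = 0
G(8) = mex{0,2,0} = 1
G(9) = mex{1,0,1,0} = 2
G(10) = mex{2,1,2,1} = 0
G(11) = mex{0,0,0,0} = 1
G(12) = mex{1,1,1,1} = 0
G(13) = mex{0,2,0,2} = 1
G(14) = mex{1,0,1,0} = 2
G(15) = mex{2,1,2,1} = 0
G(16) = mex{0,0,0,0} = 1
G(17) = mex{1,1,1,1} = 0
G(18) = mex{0,2,0,2} = 1
G(19) = mex{1,0,1,0} = 2
G(20) = mex{2,1,2,1} = 0
G(21) = mex{0,0,0,0} = 1
G(22) = mex{1,1,1,1} = 0
G(23) = mex{0,2,0,2} = 1
G(24) = mex{1,0,1,0} = 2
G(25) = mex{2,1,2,1} = 0
G(26) = mex{0,0,0,0} = 1
G(27) = mex{1,1,1,1} = 0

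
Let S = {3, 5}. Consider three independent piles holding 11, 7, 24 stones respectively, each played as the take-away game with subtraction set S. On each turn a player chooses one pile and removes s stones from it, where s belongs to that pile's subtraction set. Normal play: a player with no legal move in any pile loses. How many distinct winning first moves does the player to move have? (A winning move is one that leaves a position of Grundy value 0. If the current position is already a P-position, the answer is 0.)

2

All piles use S = {3, 5}:
n :  0  1  2  3  4  5  6  7  8  9 10 11 12 13 14 15 16 17 18 19 20 21 22 23 24
G :  0  0  0  1  1  1  2  2  0  0  0  1  1  1  2  2  0  0  0  1  1  1  2  2  0
Pile A: G(11) = 1.
Pile B: G(7) = 2.
Pile C: G(24) = 0.
Combined Grundy value = 1 ⊕ 2 ⊕ 0 = 3.
A winning move leaves total XOR = 0, i.e. changes one component's Grundy value g to g ⊕ X where X is the current total.
Pile A: need g' = 1⊕3 = 2. Options: 11−3→G=0, 11−5→G=2. Hits: 1.
Pile B: need g' = 2⊕3 = 1. Options: 7−3→G=1, 7−5→G=0. Hits: 1.
Pile C: need g' = 0⊕3 = 3. Options: 24−3→G=1, 24−5→G=1. Hits: 0.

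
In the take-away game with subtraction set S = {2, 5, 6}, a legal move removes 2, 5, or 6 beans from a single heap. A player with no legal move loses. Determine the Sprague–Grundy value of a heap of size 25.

1

G(0) = 0
G(1) = mex{} = 0
G(2) = mex{0} = 1
G(3) = mex{0} = 1
G(4) = mex{1} = 0
G(5) = mex{1,0} = 2
G(6) = mex{0,0,0} = 1
G(7) = mex{2,1,0} = 3
G(8) = mex{1,1,1} = 0
G(9) = mex{3,0,1} = 2
G(10) = mex{0,2,0} = 1
G(11) = mex{2,1,2} = 0
G(12) = mex{1,3,1} = 0
G(13) = mex{0,0,3} = 1
G(14) = mex{0,2,0} = 1
G(15) = mex{1,1,2} = 0
G(16) = mex{1,0,1} = 2
G(17) = mex{0,0,0} = 1
G(18) = mex{2,1,0} = 3
G(19) = mex{1,1,1} = 0
G(20) = mex{3,0,1} = 2
G(21) = mex{0,2,0} = 1
G(22) = mex{2,1,2} = 0
G(23) = mex{1,3,1} = 0
G(24) = mex{0,0,3} = 1
G(25) = mex{0,2,0} = 1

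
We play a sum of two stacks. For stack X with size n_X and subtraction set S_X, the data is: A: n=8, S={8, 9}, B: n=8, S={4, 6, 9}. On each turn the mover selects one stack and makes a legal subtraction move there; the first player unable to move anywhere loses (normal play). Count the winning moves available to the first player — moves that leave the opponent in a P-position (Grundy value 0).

1

Stack A, S = {8, 9}:
n : 0 1 2 3 4 5 6 7 8
G : 0 0 0 0 0 0 0 0 1
G_A(8) = 1.
Stack B, S = {4, 6, 9}:
n : 0 1 2 3 4 5 6 7 8
G : 0 0 0 0 1 1 1 1 2
G_B(8) = 2.
Combined Grundy value = 1 ⊕ 2 = 3.
A winning move leaves total XOR = 0, i.e. changes one component's Grundy value g to g ⊕ X where X is the current total.
Stack A: need g' = 1⊕3 = 2. Options: 8−8→G=0. Hits: 0.
Stack B: need g' = 2⊕3 = 1. Options: 8−4→G=1, 8−6→G=0. Hits: 1.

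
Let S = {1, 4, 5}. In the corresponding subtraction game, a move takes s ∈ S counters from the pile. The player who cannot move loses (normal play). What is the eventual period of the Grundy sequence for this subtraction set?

G(0) = 0
G(1) = mex{0} = 1
G(2) = mex{1} = 0
G(3) = mex{0} = 1
G(4) = mex{1,0} = 2
G(5) = mex{2,1,0} = 3
G(6) = mex{3,0,1} = 2
G(7) = mex{2,1,0} = 3
G(8) = mex{3,2,1} = 0
G(9) = mex{0,3,2} = 1
G(10) = mex{1,2,3} = 0
G(11) = mex{0,3,2} = 1
G(12) = mex{1,0,3} = 2
G(13) = mex{2,1,0} = 3
G(14) = mex{3,0,1} = 2
G(15) = mex{2,1,0} = 3
G(16) = mex{3,2,1} = 0
G(17) = mex{0,3,2} = 1
G(n+8) = G(n) holds for n = 0,…,4 (a full window of length max(S) = 5), so the sequence is purely periodic with period 8.

8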